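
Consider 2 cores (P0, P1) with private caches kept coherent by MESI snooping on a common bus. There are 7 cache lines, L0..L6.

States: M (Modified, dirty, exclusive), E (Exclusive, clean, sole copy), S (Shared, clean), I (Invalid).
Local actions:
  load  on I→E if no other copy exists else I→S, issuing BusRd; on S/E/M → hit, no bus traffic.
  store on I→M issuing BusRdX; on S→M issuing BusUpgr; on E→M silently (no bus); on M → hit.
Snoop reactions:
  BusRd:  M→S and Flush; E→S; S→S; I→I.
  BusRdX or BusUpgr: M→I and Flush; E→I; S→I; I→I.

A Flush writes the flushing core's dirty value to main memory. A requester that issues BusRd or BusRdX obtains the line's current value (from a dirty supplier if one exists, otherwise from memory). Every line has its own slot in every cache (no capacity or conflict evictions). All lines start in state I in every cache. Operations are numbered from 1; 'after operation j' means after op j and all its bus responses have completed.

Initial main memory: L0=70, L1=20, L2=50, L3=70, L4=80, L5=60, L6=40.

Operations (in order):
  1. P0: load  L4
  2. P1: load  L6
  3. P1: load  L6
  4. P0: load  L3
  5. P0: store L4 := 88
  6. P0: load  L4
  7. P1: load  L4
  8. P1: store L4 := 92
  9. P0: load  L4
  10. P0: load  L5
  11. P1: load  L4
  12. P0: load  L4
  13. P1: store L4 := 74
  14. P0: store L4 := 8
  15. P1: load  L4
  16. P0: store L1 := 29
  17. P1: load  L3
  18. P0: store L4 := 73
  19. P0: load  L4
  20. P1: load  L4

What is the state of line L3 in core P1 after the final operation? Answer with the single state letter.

  op1 P0: load  L4 → E/I on L4; bus BusRd; mem=80
  op2 P1: load  L6 → I/E on L6; bus BusRd; mem=40
  op3 P1: load  L6 → I/E on L6; bus (none); mem=40
  op4 P0: load  L3 → E/I on L3; bus BusRd; mem=70
  op5 P0: store L4 := 88 → M/I on L4; bus (none); mem=80
  op6 P0: load  L4 → M/I on L4; bus (none); mem=80
  op7 P1: load  L4 → S/S on L4; bus BusRd Flush; mem=88
  op8 P1: store L4 := 92 → I/M on L4; bus BusUpgr; mem=88
  op9 P0: load  L4 → S/S on L4; bus BusRd Flush; mem=92
  op10 P0: load  L5 → E/I on L5; bus BusRd; mem=60
  op11 P1: load  L4 → S/S on L4; bus (none); mem=92
  op12 P0: load  L4 → S/S on L4; bus (none); mem=92
  op13 P1: store L4 := 74 → I/M on L4; bus BusUpgr; mem=92
  op14 P0: store L4 := 8 → M/I on L4; bus BusRdX Flush; mem=74
  op15 P1: load  L4 → S/S on L4; bus BusRd Flush; mem=8
  op16 P0: store L1 := 29 → M/I on L1; bus BusRdX; mem=20
  op17 P1: load  L3 → S/S on L3; bus BusRd; mem=70
  op18 P0: store L4 := 73 → M/I on L4; bus BusUpgr; mem=8
  op19 P0: load  L4 → M/I on L4; bus (none); mem=8
  op20 P1: load  L4 → S/S on L4; bus BusRd Flush; mem=73

state = S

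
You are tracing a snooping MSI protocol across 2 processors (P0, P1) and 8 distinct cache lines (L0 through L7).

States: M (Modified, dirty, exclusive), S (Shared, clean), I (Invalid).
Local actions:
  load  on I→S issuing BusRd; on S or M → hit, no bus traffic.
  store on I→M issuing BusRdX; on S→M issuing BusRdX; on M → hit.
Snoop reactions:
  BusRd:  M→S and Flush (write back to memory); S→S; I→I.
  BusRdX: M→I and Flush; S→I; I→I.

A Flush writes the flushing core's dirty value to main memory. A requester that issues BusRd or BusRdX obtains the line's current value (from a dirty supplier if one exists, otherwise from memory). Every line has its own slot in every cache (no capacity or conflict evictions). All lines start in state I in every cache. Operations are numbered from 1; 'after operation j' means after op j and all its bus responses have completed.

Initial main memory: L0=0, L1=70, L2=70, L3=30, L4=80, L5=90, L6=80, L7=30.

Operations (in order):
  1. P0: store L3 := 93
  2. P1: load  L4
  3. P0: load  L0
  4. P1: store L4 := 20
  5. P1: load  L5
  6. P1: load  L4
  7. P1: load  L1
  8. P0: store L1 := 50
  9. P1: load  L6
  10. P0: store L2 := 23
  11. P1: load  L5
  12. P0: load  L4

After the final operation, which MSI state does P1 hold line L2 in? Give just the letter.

state = I

[1] P0: store L3 := 93 | P0:M(93), P1:I | bus: BusRdX
[2] P1: load  L4 | P0:I, P1:S(80) | bus: BusRd
[3] P0: load  L0 | P0:S(0), P1:I | bus: BusRd
[4] P1: store L4 := 20 | P0:I, P1:M(20) | bus: BusRdX
[5] P1: load  L5 | P0:I, P1:S(90) | bus: BusRd
[6] P1: load  L4 | P0:I, P1:M(20) | bus: none
[7] P1: load  L1 | P0:I, P1:S(70) | bus: BusRd
[8] P0: store L1 := 50 | P0:M(50), P1:I | bus: BusRdX
[9] P1: load  L6 | P0:I, P1:S(80) | bus: BusRd
[10] P0: store L2 := 23 | P0:M(23), P1:I | bus: BusRdX
[11] P1: load  L5 | P0:I, P1:S(90) | bus: none
[12] P0: load  L4 | P0:S(20), P1:S(20) | bus: BusRd,Flush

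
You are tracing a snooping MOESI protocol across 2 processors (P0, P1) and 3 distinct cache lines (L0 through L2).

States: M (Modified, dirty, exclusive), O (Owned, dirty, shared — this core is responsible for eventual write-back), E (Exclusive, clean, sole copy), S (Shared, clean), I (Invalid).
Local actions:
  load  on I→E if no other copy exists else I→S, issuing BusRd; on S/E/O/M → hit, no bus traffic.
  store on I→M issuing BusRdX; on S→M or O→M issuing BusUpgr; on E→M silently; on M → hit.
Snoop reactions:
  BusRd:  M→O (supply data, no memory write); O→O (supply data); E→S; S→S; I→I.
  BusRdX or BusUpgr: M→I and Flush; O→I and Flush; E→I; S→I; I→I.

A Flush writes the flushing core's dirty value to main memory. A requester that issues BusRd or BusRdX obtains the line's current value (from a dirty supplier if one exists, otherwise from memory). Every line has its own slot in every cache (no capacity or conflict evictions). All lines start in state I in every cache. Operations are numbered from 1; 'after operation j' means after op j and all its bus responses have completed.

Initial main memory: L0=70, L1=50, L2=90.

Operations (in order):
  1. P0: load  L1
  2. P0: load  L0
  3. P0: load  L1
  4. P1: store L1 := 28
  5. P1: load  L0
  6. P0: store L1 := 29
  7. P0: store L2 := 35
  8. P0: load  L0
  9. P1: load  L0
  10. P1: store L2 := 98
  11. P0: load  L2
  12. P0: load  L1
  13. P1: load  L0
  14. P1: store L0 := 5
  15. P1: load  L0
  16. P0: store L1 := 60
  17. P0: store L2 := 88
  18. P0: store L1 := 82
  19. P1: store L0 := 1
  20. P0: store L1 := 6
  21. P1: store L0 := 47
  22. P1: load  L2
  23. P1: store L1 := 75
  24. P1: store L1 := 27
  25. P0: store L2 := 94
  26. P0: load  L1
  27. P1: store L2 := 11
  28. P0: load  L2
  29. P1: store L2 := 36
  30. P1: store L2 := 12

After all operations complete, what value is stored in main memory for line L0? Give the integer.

step 1: P0: load  L1  ⟶  EI  (L1)  txn=BusRd  M[L1]=50
step 2: P0: load  L0  ⟶  EI  (L0)  txn=BusRd  M[L0]=70
step 3: P0: load  L1  ⟶  EI  (L1)  txn=∅  M[L1]=50
step 4: P1: store L1 := 28  ⟶  IM  (L1)  txn=BusRdX  M[L1]=50
step 5: P1: load  L0  ⟶  SS  (L0)  txn=BusRd  M[L0]=70
step 6: P0: store L1 := 29  ⟶  MI  (L1)  txn=BusRdX+Flush  M[L1]=28
step 7: P0: store L2 := 35  ⟶  MI  (L2)  txn=BusRdX  M[L2]=90
step 8: P0: load  L0  ⟶  SS  (L0)  txn=∅  M[L0]=70
step 9: P1: load  L0  ⟶  SS  (L0)  txn=∅  M[L0]=70
step 10: P1: store L2 := 98  ⟶  IM  (L2)  txn=BusRdX+Flush  M[L2]=35
step 11: P0: load  L2  ⟶  SO  (L2)  txn=BusRd  M[L2]=35
step 12: P0: load  L1  ⟶  MI  (L1)  txn=∅  M[L1]=28
step 13: P1: load  L0  ⟶  SS  (L0)  txn=∅  M[L0]=70
step 14: P1: store L0 := 5  ⟶  IM  (L0)  txn=BusUpgr  M[L0]=70
step 15: P1: load  L0  ⟶  IM  (L0)  txn=∅  M[L0]=70
step 16: P0: store L1 := 60  ⟶  MI  (L1)  txn=∅  M[L1]=28
step 17: P0: store L2 := 88  ⟶  MI  (L2)  txn=BusUpgr+Flush  M[L2]=98
step 18: P0: store L1 := 82  ⟶  MI  (L1)  txn=∅  M[L1]=28
step 19: P1: store L0 := 1  ⟶  IM  (L0)  txn=∅  M[L0]=70
step 20: P0: store L1 := 6  ⟶  MI  (L1)  txn=∅  M[L1]=28
step 21: P1: store L0 := 47  ⟶  IM  (L0)  txn=∅  M[L0]=70
step 22: P1: load  L2  ⟶  OS  (L2)  txn=BusRd  M[L2]=98
step 23: P1: store L1 := 75  ⟶  IM  (L1)  txn=BusRdX+Flush  M[L1]=6
step 24: P1: store L1 := 27  ⟶  IM  (L1)  txn=∅  M[L1]=6
step 25: P0: store L2 := 94  ⟶  MI  (L2)  txn=BusUpgr  M[L2]=98
step 26: P0: load  L1  ⟶  SO  (L1)  txn=BusRd  M[L1]=6
step 27: P1: store L2 := 11  ⟶  IM  (L2)  txn=BusRdX+Flush  M[L2]=94
step 28: P0: load  L2  ⟶  SO  (L2)  txn=BusRd  M[L2]=94
step 29: P1: store L2 := 36  ⟶  IM  (L2)  txn=BusUpgr  M[L2]=94
step 30: P1: store L2 := 12  ⟶  IM  (L2)  txn=∅  M[L2]=94

memory[L0] = 70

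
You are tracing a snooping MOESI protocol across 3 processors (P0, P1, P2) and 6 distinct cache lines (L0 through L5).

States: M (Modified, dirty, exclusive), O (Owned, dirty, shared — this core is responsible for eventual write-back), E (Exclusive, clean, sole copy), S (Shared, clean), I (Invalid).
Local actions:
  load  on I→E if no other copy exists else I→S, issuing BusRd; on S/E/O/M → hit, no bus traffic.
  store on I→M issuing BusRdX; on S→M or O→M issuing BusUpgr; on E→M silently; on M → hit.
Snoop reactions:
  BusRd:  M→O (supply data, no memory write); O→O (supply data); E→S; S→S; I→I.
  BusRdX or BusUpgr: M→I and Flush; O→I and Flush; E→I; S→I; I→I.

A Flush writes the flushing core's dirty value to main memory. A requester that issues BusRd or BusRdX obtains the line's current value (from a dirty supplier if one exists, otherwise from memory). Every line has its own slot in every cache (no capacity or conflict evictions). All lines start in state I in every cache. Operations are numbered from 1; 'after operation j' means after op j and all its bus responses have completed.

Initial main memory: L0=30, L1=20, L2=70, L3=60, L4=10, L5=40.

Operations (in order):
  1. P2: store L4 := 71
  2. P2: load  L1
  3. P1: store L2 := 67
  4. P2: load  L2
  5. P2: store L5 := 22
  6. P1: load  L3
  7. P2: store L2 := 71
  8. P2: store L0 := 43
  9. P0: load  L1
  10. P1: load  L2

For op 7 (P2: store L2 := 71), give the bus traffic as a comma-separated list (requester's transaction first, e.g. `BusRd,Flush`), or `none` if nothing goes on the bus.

bus = BusUpgr,Flush

1. P2: store L4 := 71  bus=[BusRdX]  L4: P0=I P1=I P2=M  mem[L4]=10
2. P2: load  L1  bus=[BusRd]  L1: P0=I P1=I P2=E  mem[L1]=20
3. P1: store L2 := 67  bus=[BusRdX]  L2: P0=I P1=M P2=I  mem[L2]=70
4. P2: load  L2  bus=[BusRd]  L2: P0=I P1=O P2=S  mem[L2]=70
5. P2: store L5 := 22  bus=[BusRdX]  L5: P0=I P1=I P2=M  mem[L5]=40
6. P1: load  L3  bus=[BusRd]  L3: P0=I P1=E P2=I  mem[L3]=60
7. P2: store L2 := 71  bus=[BusUpgr,Flush]  L2: P0=I P1=I P2=M  mem[L2]=67
8. P2: store L0 := 43  bus=[BusRdX]  L0: P0=I P1=I P2=M  mem[L0]=30
9. P0: load  L1  bus=[BusRd]  L1: P0=S P1=I P2=S  mem[L1]=20
10. P1: load  L2  bus=[BusRd]  L2: P0=I P1=S P2=O  mem[L2]=67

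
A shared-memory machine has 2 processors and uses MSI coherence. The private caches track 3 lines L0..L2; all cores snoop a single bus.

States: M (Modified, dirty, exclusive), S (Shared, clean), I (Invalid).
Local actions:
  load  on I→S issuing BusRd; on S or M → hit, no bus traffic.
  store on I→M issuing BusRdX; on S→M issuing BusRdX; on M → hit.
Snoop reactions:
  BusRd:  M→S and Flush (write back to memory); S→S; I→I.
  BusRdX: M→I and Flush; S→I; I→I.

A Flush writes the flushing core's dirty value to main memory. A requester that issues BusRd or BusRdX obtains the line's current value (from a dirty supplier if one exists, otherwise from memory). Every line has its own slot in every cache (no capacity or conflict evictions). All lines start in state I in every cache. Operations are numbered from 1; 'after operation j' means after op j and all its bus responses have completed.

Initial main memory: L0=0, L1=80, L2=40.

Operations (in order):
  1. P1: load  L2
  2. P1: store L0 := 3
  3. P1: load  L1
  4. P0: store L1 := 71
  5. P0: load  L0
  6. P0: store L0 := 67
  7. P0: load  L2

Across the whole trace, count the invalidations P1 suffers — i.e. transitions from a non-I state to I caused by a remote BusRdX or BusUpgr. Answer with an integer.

1. P1: load  L2  bus=[BusRd]  L2: P0=I P1=S  mem[L2]=40
2. P1: store L0 := 3  bus=[BusRdX]  L0: P0=I P1=M  mem[L0]=0
3. P1: load  L1  bus=[BusRd]  L1: P0=I P1=S  mem[L1]=80
4. P0: store L1 := 71  bus=[BusRdX]  L1: P0=M P1=I  mem[L1]=80
5. P0: load  L0  bus=[BusRd,Flush]  L0: P0=S P1=S  mem[L0]=3
6. P0: store L0 := 67  bus=[BusRdX]  L0: P0=M P1=I  mem[L0]=3
7. P0: load  L2  bus=[BusRd]  L2: P0=S P1=S  mem[L2]=40

invalidations = 2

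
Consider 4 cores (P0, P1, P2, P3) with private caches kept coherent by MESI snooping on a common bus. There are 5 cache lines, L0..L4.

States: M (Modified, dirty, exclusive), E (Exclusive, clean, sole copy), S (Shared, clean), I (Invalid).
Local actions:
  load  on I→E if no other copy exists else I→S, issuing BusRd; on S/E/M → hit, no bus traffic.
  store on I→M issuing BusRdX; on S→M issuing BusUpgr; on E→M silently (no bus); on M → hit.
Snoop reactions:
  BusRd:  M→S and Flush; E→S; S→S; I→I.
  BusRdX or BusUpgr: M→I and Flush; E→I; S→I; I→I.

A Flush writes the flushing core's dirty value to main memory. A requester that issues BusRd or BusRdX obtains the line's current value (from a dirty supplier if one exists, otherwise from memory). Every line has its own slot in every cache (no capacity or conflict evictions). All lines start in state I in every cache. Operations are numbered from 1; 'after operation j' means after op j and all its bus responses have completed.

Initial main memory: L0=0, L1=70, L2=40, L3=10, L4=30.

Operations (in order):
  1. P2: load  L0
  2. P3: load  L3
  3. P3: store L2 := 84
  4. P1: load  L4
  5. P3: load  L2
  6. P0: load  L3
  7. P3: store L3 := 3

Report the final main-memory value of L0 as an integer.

  op1 P2: load  L0 → I/I/E/I on L0; bus BusRd; mem=0
  op2 P3: load  L3 → I/I/I/E on L3; bus BusRd; mem=10
  op3 P3: store L2 := 84 → I/I/I/M on L2; bus BusRdX; mem=40
  op4 P1: load  L4 → I/E/I/I on L4; bus BusRd; mem=30
  op5 P3: load  L2 → I/I/I/M on L2; bus (none); mem=40
  op6 P0: load  L3 → S/I/I/S on L3; bus BusRd; mem=10
  op7 P3: store L3 := 3 → I/I/I/M on L3; bus BusUpgr; mem=10

memory[L0] = 0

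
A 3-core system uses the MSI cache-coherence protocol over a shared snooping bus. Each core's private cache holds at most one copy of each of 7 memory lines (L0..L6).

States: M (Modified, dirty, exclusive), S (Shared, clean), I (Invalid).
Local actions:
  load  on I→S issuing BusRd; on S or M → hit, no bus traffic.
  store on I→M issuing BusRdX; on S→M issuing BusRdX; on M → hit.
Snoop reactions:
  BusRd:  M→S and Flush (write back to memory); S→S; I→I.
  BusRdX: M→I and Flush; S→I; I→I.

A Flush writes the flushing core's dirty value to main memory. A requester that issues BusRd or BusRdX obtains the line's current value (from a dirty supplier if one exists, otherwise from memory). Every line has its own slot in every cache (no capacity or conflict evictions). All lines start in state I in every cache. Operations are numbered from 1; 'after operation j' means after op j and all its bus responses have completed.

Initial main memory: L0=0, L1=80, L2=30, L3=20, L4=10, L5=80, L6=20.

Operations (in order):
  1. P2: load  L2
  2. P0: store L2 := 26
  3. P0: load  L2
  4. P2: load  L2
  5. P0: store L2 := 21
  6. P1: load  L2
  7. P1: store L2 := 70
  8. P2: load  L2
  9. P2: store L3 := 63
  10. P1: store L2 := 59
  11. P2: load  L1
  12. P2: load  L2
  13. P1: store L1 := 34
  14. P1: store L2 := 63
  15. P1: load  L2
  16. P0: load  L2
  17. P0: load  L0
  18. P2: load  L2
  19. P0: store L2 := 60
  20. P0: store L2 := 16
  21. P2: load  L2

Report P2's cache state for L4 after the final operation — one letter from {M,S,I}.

  op1 P2: load  L2 → I/I/S on L2; bus BusRd; mem=30
  op2 P0: store L2 := 26 → M/I/I on L2; bus BusRdX; mem=30
  op3 P0: load  L2 → M/I/I on L2; bus (none); mem=30
  op4 P2: load  L2 → S/I/S on L2; bus BusRd Flush; mem=26
  op5 P0: store L2 := 21 → M/I/I on L2; bus BusRdX; mem=26
  op6 P1: load  L2 → S/S/I on L2; bus BusRd Flush; mem=21
  op7 P1: store L2 := 70 → I/M/I on L2; bus BusRdX; mem=21
  op8 P2: load  L2 → I/S/S on L2; bus BusRd Flush; mem=70
  op9 P2: store L3 := 63 → I/I/M on L3; bus BusRdX; mem=20
  op10 P1: store L2 := 59 → I/M/I on L2; bus BusRdX; mem=70
  op11 P2: load  L1 → I/I/S on L1; bus BusRd; mem=80
  op12 P2: load  L2 → I/S/S on L2; bus BusRd Flush; mem=59
  op13 P1: store L1 := 34 → I/M/I on L1; bus BusRdX; mem=80
  op14 P1: store L2 := 63 → I/M/I on L2; bus BusRdX; mem=59
  op15 P1: load  L2 → I/M/I on L2; bus (none); mem=59
  op16 P0: load  L2 → S/S/I on L2; bus BusRd Flush; mem=63
  op17 P0: load  L0 → S/I/I on L0; bus BusRd; mem=0
  op18 P2: load  L2 → S/S/S on L2; bus BusRd; mem=63
  op19 P0: store L2 := 60 → M/I/I on L2; bus BusRdX; mem=63
  op20 P0: store L2 := 16 → M/I/I on L2; bus (none); mem=63
  op21 P2: load  L2 → S/I/S on L2; bus BusRd Flush; mem=16

state = I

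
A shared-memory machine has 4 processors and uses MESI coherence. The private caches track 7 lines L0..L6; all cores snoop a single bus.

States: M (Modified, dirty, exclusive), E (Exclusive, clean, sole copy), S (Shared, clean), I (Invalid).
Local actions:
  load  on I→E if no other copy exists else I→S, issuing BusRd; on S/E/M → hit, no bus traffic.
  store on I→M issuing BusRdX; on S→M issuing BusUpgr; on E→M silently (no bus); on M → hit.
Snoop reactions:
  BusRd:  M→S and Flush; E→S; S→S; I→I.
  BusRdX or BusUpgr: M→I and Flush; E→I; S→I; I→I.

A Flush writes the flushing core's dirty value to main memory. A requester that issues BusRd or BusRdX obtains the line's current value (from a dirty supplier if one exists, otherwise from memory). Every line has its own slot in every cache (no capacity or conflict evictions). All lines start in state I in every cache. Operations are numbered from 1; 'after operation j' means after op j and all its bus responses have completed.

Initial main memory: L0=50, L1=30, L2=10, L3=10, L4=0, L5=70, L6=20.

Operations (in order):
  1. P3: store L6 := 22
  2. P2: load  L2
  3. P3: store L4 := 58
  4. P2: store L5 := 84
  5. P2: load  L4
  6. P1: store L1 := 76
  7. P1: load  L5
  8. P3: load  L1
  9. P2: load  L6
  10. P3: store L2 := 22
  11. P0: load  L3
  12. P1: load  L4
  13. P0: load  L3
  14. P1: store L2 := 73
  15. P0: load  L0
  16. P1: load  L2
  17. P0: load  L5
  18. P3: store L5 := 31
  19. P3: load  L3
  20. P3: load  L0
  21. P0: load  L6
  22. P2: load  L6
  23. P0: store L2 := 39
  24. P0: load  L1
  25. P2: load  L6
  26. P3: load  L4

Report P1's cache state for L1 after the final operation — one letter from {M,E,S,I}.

1. P3: store L6 := 22  bus=[BusRdX]  L6: P0=I P1=I P2=I P3=M  mem[L6]=20
2. P2: load  L2  bus=[BusRd]  L2: P0=I P1=I P2=E P3=I  mem[L2]=10
3. P3: store L4 := 58  bus=[BusRdX]  L4: P0=I P1=I P2=I P3=M  mem[L4]=0
4. P2: store L5 := 84  bus=[BusRdX]  L5: P0=I P1=I P2=M P3=I  mem[L5]=70
5. P2: load  L4  bus=[BusRd,Flush]  L4: P0=I P1=I P2=S P3=S  mem[L4]=58
6. P1: store L1 := 76  bus=[BusRdX]  L1: P0=I P1=M P2=I P3=I  mem[L1]=30
7. P1: load  L5  bus=[BusRd,Flush]  L5: P0=I P1=S P2=S P3=I  mem[L5]=84
8. P3: load  L1  bus=[BusRd,Flush]  L1: P0=I P1=S P2=I P3=S  mem[L1]=76
9. P2: load  L6  bus=[BusRd,Flush]  L6: P0=I P1=I P2=S P3=S  mem[L6]=22
10. P3: store L2 := 22  bus=[BusRdX]  L2: P0=I P1=I P2=I P3=M  mem[L2]=10
11. P0: load  L3  bus=[BusRd]  L3: P0=E P1=I P2=I P3=I  mem[L3]=10
12. P1: load  L4  bus=[BusRd]  L4: P0=I P1=S P2=S P3=S  mem[L4]=58
13. P0: load  L3  bus=[-]  L3: P0=E P1=I P2=I P3=I  mem[L3]=10
14. P1: store L2 := 73  bus=[BusRdX,Flush]  L2: P0=I P1=M P2=I P3=I  mem[L2]=22
15. P0: load  L0  bus=[BusRd]  L0: P0=E P1=I P2=I P3=I  mem[L0]=50
16. P1: load  L2  bus=[-]  L2: P0=I P1=M P2=I P3=I  mem[L2]=22
17. P0: load  L5  bus=[BusRd]  L5: P0=S P1=S P2=S P3=I  mem[L5]=84
18. P3: store L5 := 31  bus=[BusRdX]  L5: P0=I P1=I P2=I P3=M  mem[L5]=84
19. P3: load  L3  bus=[BusRd]  L3: P0=S P1=I P2=I P3=S  mem[L3]=10
20. P3: load  L0  bus=[BusRd]  L0: P0=S P1=I P2=I P3=S  mem[L0]=50
21. P0: load  L6  bus=[BusRd]  L6: P0=S P1=I P2=S P3=S  mem[L6]=22
22. P2: load  L6  bus=[-]  L6: P0=S P1=I P2=S P3=S  mem[L6]=22
23. P0: store L2 := 39  bus=[BusRdX,Flush]  L2: P0=M P1=I P2=I P3=I  mem[L2]=73
24. P0: load  L1  bus=[BusRd]  L1: P0=S P1=S P2=I P3=S  mem[L1]=76
25. P2: load  L6  bus=[-]  L6: P0=S P1=I P2=S P3=S  mem[L6]=22
26. P3: load  L4  bus=[-]  L4: P0=I P1=S P2=S P3=S  mem[L4]=58

state = S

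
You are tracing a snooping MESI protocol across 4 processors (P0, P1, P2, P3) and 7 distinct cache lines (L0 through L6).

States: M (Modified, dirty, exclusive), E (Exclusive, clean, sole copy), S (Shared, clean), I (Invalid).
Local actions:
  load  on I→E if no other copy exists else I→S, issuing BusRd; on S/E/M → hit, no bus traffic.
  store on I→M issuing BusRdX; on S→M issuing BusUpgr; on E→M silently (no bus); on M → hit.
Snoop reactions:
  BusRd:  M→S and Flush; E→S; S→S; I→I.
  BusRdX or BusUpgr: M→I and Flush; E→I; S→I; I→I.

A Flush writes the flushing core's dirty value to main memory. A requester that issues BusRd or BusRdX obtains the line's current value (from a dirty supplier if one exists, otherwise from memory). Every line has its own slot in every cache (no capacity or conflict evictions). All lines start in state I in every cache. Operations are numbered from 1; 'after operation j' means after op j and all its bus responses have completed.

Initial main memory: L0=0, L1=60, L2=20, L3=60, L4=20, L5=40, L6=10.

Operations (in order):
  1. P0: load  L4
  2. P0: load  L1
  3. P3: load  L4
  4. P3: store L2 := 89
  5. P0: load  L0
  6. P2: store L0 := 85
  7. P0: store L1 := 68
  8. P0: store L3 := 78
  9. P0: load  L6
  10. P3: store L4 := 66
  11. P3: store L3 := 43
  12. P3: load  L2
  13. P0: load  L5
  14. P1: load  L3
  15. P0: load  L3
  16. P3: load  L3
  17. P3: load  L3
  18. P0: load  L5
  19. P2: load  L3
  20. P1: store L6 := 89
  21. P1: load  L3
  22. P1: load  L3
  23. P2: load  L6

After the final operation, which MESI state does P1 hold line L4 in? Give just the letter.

[1] P0: load  L4 | P0:E(20), P1:I, P2:I, P3:I | bus: BusRd
[2] P0: load  L1 | P0:E(60), P1:I, P2:I, P3:I | bus: BusRd
[3] P3: load  L4 | P0:S(20), P1:I, P2:I, P3:S(20) | bus: BusRd
[4] P3: store L2 := 89 | P0:I, P1:I, P2:I, P3:M(89) | bus: BusRdX
[5] P0: load  L0 | P0:E(0), P1:I, P2:I, P3:I | bus: BusRd
[6] P2: store L0 := 85 | P0:I, P1:I, P2:M(85), P3:I | bus: BusRdX
[7] P0: store L1 := 68 | P0:M(68), P1:I, P2:I, P3:I | bus: none
[8] P0: store L3 := 78 | P0:M(78), P1:I, P2:I, P3:I | bus: BusRdX
[9] P0: load  L6 | P0:E(10), P1:I, P2:I, P3:I | bus: BusRd
[10] P3: store L4 := 66 | P0:I, P1:I, P2:I, P3:M(66) | bus: BusUpgr
[11] P3: store L3 := 43 | P0:I, P1:I, P2:I, P3:M(43) | bus: BusRdX,Flush
[12] P3: load  L2 | P0:I, P1:I, P2:I, P3:M(89) | bus: none
[13] P0: load  L5 | P0:E(40), P1:I, P2:I, P3:I | bus: BusRd
[14] P1: load  L3 | P0:I, P1:S(43), P2:I, P3:S(43) | bus: BusRd,Flush
[15] P0: load  L3 | P0:S(43), P1:S(43), P2:I, P3:S(43) | bus: BusRd
[16] P3: load  L3 | P0:S(43), P1:S(43), P2:I, P3:S(43) | bus: none
[17] P3: load  L3 | P0:S(43), P1:S(43), P2:I, P3:S(43) | bus: none
[18] P0: load  L5 | P0:E(40), P1:I, P2:I, P3:I | bus: none
[19] P2: load  L3 | P0:S(43), P1:S(43), P2:S(43), P3:S(43) | bus: BusRd
[20] P1: store L6 := 89 | P0:I, P1:M(89), P2:I, P3:I | bus: BusRdX
[21] P1: load  L3 | P0:S(43), P1:S(43), P2:S(43), P3:S(43) | bus: none
[22] P1: load  L3 | P0:S(43), P1:S(43), P2:S(43), P3:S(43) | bus: none
[23] P2: load  L6 | P0:I, P1:S(89), P2:S(89), P3:I | bus: BusRd,Flush

state = I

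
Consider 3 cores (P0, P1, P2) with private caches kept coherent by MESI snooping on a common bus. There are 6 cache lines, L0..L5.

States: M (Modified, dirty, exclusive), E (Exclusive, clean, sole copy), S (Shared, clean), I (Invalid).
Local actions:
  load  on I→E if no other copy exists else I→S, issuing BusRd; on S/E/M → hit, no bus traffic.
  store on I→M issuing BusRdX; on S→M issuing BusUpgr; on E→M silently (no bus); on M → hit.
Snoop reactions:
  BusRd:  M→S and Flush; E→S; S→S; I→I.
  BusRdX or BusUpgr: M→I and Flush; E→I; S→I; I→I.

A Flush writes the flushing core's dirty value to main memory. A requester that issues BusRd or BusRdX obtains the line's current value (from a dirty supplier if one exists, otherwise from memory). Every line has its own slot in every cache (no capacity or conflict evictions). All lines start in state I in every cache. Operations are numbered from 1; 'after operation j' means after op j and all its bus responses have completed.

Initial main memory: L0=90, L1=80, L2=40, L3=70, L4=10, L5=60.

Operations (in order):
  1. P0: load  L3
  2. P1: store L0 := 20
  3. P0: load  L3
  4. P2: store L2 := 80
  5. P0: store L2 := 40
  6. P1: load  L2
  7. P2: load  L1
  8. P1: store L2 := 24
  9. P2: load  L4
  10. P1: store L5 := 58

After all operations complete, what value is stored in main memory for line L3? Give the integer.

[1] P0: load  L3 | P0:E(70), P1:I, P2:I | bus: BusRd
[2] P1: store L0 := 20 | P0:I, P1:M(20), P2:I | bus: BusRdX
[3] P0: load  L3 | P0:E(70), P1:I, P2:I | bus: none
[4] P2: store L2 := 80 | P0:I, P1:I, P2:M(80) | bus: BusRdX
[5] P0: store L2 := 40 | P0:M(40), P1:I, P2:I | bus: BusRdX,Flush
[6] P1: load  L2 | P0:S(40), P1:S(40), P2:I | bus: BusRd,Flush
[7] P2: load  L1 | P0:I, P1:I, P2:E(80) | bus: BusRd
[8] P1: store L2 := 24 | P0:I, P1:M(24), P2:I | bus: BusUpgr
[9] P2: load  L4 | P0:I, P1:I, P2:E(10) | bus: BusRd
[10] P1: store L5 := 58 | P0:I, P1:M(58), P2:I | bus: BusRdX

memory[L3] = 70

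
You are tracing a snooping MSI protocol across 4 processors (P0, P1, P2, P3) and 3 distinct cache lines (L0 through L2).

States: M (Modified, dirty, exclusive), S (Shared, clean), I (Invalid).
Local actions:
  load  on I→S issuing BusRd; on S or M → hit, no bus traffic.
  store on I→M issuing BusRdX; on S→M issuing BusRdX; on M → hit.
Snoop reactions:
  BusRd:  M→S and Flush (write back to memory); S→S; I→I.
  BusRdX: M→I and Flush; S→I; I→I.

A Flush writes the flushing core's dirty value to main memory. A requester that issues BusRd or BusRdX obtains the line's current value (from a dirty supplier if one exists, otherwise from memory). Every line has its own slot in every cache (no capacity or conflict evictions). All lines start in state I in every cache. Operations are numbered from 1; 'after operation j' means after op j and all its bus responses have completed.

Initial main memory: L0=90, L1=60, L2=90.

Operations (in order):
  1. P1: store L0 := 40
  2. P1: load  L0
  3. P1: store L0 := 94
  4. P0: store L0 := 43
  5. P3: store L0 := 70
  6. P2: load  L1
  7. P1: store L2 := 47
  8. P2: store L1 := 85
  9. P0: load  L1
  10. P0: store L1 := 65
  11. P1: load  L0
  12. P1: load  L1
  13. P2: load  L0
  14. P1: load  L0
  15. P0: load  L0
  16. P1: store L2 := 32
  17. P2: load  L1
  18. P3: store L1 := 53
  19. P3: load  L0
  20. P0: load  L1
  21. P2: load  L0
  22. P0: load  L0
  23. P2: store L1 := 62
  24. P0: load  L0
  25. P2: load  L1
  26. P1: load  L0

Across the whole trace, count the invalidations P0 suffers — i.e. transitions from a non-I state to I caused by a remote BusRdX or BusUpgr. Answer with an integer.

invalidations = 3

step 1: P1: store L0 := 40  ⟶  IMII  (L0)  txn=BusRdX  M[L0]=90
step 2: P1: load  L0  ⟶  IMII  (L0)  txn=∅  M[L0]=90
step 3: P1: store L0 := 94  ⟶  IMII  (L0)  txn=∅  M[L0]=90
step 4: P0: store L0 := 43  ⟶  MIII  (L0)  txn=BusRdX+Flush  M[L0]=94
step 5: P3: store L0 := 70  ⟶  IIIM  (L0)  txn=BusRdX+Flush  M[L0]=43
step 6: P2: load  L1  ⟶  IISI  (L1)  txn=BusRd  M[L1]=60
step 7: P1: store L2 := 47  ⟶  IMII  (L2)  txn=BusRdX  M[L2]=90
step 8: P2: store L1 := 85  ⟶  IIMI  (L1)  txn=BusRdX  M[L1]=60
step 9: P0: load  L1  ⟶  SISI  (L1)  txn=BusRd+Flush  M[L1]=85
step 10: P0: store L1 := 65  ⟶  MIII  (L1)  txn=BusRdX  M[L1]=85
step 11: P1: load  L0  ⟶  ISIS  (L0)  txn=BusRd+Flush  M[L0]=70
step 12: P1: load  L1  ⟶  SSII  (L1)  txn=BusRd+Flush  M[L1]=65
step 13: P2: load  L0  ⟶  ISSS  (L0)  txn=BusRd  M[L0]=70
step 14: P1: load  L0  ⟶  ISSS  (L0)  txn=∅  M[L0]=70
step 15: P0: load  L0  ⟶  SSSS  (L0)  txn=BusRd  M[L0]=70
step 16: P1: store L2 := 32  ⟶  IMII  (L2)  txn=∅  M[L2]=90
step 17: P2: load  L1  ⟶  SSSI  (L1)  txn=BusRd  M[L1]=65
step 18: P3: store L1 := 53  ⟶  IIIM  (L1)  txn=BusRdX  M[L1]=65
step 19: P3: load  L0  ⟶  SSSS  (L0)  txn=∅  M[L0]=70
step 20: P0: load  L1  ⟶  SIIS  (L1)  txn=BusRd+Flush  M[L1]=53
step 21: P2: load  L0  ⟶  SSSS  (L0)  txn=∅  M[L0]=70
step 22: P0: load  L0  ⟶  SSSS  (L0)  txn=∅  M[L0]=70
step 23: P2: store L1 := 62  ⟶  IIMI  (L1)  txn=BusRdX  M[L1]=53
step 24: P0: load  L0  ⟶  SSSS  (L0)  txn=∅  M[L0]=70
step 25: P2: load  L1  ⟶  IIMI  (L1)  txn=∅  M[L1]=53
step 26: P1: load  L0  ⟶  SSSS  (L0)  txn=∅  M[L0]=70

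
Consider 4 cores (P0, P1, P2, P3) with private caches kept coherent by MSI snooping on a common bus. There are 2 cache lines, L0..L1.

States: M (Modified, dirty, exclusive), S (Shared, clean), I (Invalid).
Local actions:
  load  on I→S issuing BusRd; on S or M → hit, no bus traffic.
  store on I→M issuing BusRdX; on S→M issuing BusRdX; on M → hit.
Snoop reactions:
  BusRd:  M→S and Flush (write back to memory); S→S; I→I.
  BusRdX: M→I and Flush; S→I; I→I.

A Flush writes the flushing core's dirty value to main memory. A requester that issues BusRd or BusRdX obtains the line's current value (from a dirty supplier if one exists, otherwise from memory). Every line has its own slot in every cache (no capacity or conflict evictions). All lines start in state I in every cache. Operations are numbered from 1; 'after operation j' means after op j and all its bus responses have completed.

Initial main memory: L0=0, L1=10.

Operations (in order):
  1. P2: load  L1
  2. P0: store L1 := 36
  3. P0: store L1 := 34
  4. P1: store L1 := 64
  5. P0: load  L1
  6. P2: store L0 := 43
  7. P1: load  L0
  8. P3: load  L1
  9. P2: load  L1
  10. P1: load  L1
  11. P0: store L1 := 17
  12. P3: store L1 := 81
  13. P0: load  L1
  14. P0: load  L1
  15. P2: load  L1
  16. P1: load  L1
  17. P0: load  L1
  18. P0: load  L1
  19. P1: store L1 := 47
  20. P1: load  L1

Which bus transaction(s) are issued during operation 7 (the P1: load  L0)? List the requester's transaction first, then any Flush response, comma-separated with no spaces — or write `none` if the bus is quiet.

step 1: P2: load  L1  ⟶  IISI  (L1)  txn=BusRd  M[L1]=10
step 2: P0: store L1 := 36  ⟶  MIII  (L1)  txn=BusRdX  M[L1]=10
step 3: P0: store L1 := 34  ⟶  MIII  (L1)  txn=∅  M[L1]=10
step 4: P1: store L1 := 64  ⟶  IMII  (L1)  txn=BusRdX+Flush  M[L1]=34
step 5: P0: load  L1  ⟶  SSII  (L1)  txn=BusRd+Flush  M[L1]=64
step 6: P2: store L0 := 43  ⟶  IIMI  (L0)  txn=BusRdX  M[L0]=0
step 7: P1: load  L0  ⟶  ISSI  (L0)  txn=BusRd+Flush  M[L0]=43
step 8: P3: load  L1  ⟶  SSIS  (L1)  txn=BusRd  M[L1]=64
step 9: P2: load  L1  ⟶  SSSS  (L1)  txn=BusRd  M[L1]=64
step 10: P1: load  L1  ⟶  SSSS  (L1)  txn=∅  M[L1]=64
step 11: P0: store L1 := 17  ⟶  MIII  (L1)  txn=BusRdX  M[L1]=64
step 12: P3: store L1 := 81  ⟶  IIIM  (L1)  txn=BusRdX+Flush  M[L1]=17
step 13: P0: load  L1  ⟶  SIIS  (L1)  txn=BusRd+Flush  M[L1]=81
step 14: P0: load  L1  ⟶  SIIS  (L1)  txn=∅  M[L1]=81
step 15: P2: load  L1  ⟶  SISS  (L1)  txn=BusRd  M[L1]=81
step 16: P1: load  L1  ⟶  SSSS  (L1)  txn=BusRd  M[L1]=81
step 17: P0: load  L1  ⟶  SSSS  (L1)  txn=∅  M[L1]=81
step 18: P0: load  L1  ⟶  SSSS  (L1)  txn=∅  M[L1]=81
step 19: P1: store L1 := 47  ⟶  IMII  (L1)  txn=BusRdX  M[L1]=81
step 20: P1: load  L1  ⟶  IMII  (L1)  txn=∅  M[L1]=81

bus = BusRd,Flush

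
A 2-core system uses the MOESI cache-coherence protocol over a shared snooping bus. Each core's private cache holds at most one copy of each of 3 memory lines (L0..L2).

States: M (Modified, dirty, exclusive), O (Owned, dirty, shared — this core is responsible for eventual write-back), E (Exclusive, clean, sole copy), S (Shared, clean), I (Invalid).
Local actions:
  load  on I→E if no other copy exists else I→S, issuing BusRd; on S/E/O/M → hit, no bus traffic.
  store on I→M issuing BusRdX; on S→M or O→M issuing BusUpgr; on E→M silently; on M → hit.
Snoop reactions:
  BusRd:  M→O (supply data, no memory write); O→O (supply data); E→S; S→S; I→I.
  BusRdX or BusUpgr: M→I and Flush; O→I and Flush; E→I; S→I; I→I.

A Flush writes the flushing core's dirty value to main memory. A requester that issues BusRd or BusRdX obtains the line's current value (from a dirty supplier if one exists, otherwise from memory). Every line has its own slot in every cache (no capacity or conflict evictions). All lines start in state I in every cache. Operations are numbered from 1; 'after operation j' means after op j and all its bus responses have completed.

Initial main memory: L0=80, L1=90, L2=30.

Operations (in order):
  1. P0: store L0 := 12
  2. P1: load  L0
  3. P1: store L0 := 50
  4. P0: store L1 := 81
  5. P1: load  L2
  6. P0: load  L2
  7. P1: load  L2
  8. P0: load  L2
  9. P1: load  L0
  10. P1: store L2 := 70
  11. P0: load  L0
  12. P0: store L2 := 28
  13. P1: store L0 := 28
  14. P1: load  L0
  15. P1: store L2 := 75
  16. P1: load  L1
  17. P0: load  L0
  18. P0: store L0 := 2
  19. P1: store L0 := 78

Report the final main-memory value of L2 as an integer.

memory[L2] = 28

step 1: P0: store L0 := 12  ⟶  MI  (L0)  txn=BusRdX  M[L0]=80
step 2: P1: load  L0  ⟶  OS  (L0)  txn=BusRd  M[L0]=80
step 3: P1: store L0 := 50  ⟶  IM  (L0)  txn=BusUpgr+Flush  M[L0]=12
step 4: P0: store L1 := 81  ⟶  MI  (L1)  txn=BusRdX  M[L1]=90
step 5: P1: load  L2  ⟶  IE  (L2)  txn=BusRd  M[L2]=30
step 6: P0: load  L2  ⟶  SS  (L2)  txn=BusRd  M[L2]=30
step 7: P1: load  L2  ⟶  SS  (L2)  txn=∅  M[L2]=30
step 8: P0: load  L2  ⟶  SS  (L2)  txn=∅  M[L2]=30
step 9: P1: load  L0  ⟶  IM  (L0)  txn=∅  M[L0]=12
step 10: P1: store L2 := 70  ⟶  IM  (L2)  txn=BusUpgr  M[L2]=30
step 11: P0: load  L0  ⟶  SO  (L0)  txn=BusRd  M[L0]=12
step 12: P0: store L2 := 28  ⟶  MI  (L2)  txn=BusRdX+Flush  M[L2]=70
step 13: P1: store L0 := 28  ⟶  IM  (L0)  txn=BusUpgr  M[L0]=12
step 14: P1: load  L0  ⟶  IM  (L0)  txn=∅  M[L0]=12
step 15: P1: store L2 := 75  ⟶  IM  (L2)  txn=BusRdX+Flush  M[L2]=28
step 16: P1: load  L1  ⟶  OS  (L1)  txn=BusRd  M[L1]=90
step 17: P0: load  L0  ⟶  SO  (L0)  txn=BusRd  M[L0]=12
step 18: P0: store L0 := 2  ⟶  MI  (L0)  txn=BusUpgr+Flush  M[L0]=28
step 19: P1: store L0 := 78  ⟶  IM  (L0)  txn=BusRdX+Flush  M[L0]=2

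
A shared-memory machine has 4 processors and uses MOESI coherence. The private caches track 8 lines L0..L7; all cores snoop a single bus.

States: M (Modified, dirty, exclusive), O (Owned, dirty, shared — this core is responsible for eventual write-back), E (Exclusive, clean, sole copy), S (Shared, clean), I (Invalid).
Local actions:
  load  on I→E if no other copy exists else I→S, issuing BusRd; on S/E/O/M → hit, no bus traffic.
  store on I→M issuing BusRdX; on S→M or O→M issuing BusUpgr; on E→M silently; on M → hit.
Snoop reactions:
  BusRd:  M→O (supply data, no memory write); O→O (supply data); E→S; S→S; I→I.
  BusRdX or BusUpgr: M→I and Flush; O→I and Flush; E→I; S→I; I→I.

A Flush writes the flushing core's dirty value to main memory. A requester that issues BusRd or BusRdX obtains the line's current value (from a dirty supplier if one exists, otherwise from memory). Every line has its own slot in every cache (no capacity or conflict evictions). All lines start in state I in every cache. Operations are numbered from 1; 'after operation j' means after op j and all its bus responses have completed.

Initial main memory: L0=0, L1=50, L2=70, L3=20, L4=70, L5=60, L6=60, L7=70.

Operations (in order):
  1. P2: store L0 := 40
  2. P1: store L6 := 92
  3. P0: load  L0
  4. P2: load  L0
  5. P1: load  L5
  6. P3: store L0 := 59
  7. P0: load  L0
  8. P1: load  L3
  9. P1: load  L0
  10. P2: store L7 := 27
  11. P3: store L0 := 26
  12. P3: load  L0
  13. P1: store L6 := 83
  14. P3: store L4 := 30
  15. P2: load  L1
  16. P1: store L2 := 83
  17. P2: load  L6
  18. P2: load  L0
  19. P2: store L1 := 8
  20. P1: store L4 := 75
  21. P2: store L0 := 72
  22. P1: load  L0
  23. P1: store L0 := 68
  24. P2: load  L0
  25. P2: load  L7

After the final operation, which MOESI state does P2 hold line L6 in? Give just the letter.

1. P2: store L0 := 40  bus=[BusRdX]  L0: P0=I P1=I P2=M P3=I  mem[L0]=0
2. P1: store L6 := 92  bus=[BusRdX]  L6: P0=I P1=M P2=I P3=I  mem[L6]=60
3. P0: load  L0  bus=[BusRd]  L0: P0=S P1=I P2=O P3=I  mem[L0]=0
4. P2: load  L0  bus=[-]  L0: P0=S P1=I P2=O P3=I  mem[L0]=0
5. P1: load  L5  bus=[BusRd]  L5: P0=I P1=E P2=I P3=I  mem[L5]=60
6. P3: store L0 := 59  bus=[BusRdX,Flush]  L0: P0=I P1=I P2=I P3=M  mem[L0]=40
7. P0: load  L0  bus=[BusRd]  L0: P0=S P1=I P2=I P3=O  mem[L0]=40
8. P1: load  L3  bus=[BusRd]  L3: P0=I P1=E P2=I P3=I  mem[L3]=20
9. P1: load  L0  bus=[BusRd]  L0: P0=S P1=S P2=I P3=O  mem[L0]=40
10. P2: store L7 := 27  bus=[BusRdX]  L7: P0=I P1=I P2=M P3=I  mem[L7]=70
11. P3: store L0 := 26  bus=[BusUpgr]  L0: P0=I P1=I P2=I P3=M  mem[L0]=40
12. P3: load  L0  bus=[-]  L0: P0=I P1=I P2=I P3=M  mem[L0]=40
13. P1: store L6 := 83  bus=[-]  L6: P0=I P1=M P2=I P3=I  mem[L6]=60
14. P3: store L4 := 30  bus=[BusRdX]  L4: P0=I P1=I P2=I P3=M  mem[L4]=70
15. P2: load  L1  bus=[BusRd]  L1: P0=I P1=I P2=E P3=I  mem[L1]=50
16. P1: store L2 := 83  bus=[BusRdX]  L2: P0=I P1=M P2=I P3=I  mem[L2]=70
17. P2: load  L6  bus=[BusRd]  L6: P0=I P1=O P2=S P3=I  mem[L6]=60
18. P2: load  L0  bus=[BusRd]  L0: P0=I P1=I P2=S P3=O  mem[L0]=40
19. P2: store L1 := 8  bus=[-]  L1: P0=I P1=I P2=M P3=I  mem[L1]=50
20. P1: store L4 := 75  bus=[BusRdX,Flush]  L4: P0=I P1=M P2=I P3=I  mem[L4]=30
21. P2: store L0 := 72  bus=[BusUpgr,Flush]  L0: P0=I P1=I P2=M P3=I  mem[L0]=26
22. P1: load  L0  bus=[BusRd]  L0: P0=I P1=S P2=O P3=I  mem[L0]=26
23. P1: store L0 := 68  bus=[BusUpgr,Flush]  L0: P0=I P1=M P2=I P3=I  mem[L0]=72
24. P2: load  L0  bus=[BusRd]  L0: P0=I P1=O P2=S P3=I  mem[L0]=72
25. P2: load  L7  bus=[-]  L7: P0=I P1=I P2=M P3=I  mem[L7]=70

state = S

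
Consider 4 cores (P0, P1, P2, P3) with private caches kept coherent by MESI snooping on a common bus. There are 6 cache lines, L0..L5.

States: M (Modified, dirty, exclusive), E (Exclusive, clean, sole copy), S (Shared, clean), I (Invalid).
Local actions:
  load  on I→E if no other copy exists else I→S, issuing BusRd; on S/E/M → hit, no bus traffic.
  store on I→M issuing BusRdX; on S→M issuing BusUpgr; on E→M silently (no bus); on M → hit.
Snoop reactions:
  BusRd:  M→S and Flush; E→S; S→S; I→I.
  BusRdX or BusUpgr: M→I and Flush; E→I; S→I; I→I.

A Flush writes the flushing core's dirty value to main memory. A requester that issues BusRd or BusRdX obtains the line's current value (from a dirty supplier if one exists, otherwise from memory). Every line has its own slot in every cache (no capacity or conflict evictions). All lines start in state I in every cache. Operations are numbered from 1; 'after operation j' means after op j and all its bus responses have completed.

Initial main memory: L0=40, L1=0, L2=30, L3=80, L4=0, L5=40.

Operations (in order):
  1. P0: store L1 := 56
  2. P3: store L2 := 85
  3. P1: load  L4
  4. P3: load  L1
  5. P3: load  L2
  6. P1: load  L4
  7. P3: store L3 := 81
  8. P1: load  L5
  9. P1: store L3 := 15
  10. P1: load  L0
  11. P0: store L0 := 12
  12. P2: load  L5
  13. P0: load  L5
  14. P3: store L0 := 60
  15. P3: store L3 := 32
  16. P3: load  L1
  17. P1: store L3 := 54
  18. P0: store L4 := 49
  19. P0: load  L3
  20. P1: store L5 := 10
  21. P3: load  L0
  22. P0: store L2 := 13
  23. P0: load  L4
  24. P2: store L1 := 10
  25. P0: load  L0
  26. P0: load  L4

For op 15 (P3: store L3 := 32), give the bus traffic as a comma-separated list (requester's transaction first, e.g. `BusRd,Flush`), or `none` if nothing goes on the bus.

step 1: P0: store L1 := 56  ⟶  MIII  (L1)  txn=BusRdX  M[L1]=0
step 2: P3: store L2 := 85  ⟶  IIIM  (L2)  txn=BusRdX  M[L2]=30
step 3: P1: load  L4  ⟶  IEII  (L4)  txn=BusRd  M[L4]=0
step 4: P3: load  L1  ⟶  SIIS  (L1)  txn=BusRd+Flush  M[L1]=56
step 5: P3: load  L2  ⟶  IIIM  (L2)  txn=∅  M[L2]=30
step 6: P1: load  L4  ⟶  IEII  (L4)  txn=∅  M[L4]=0
step 7: P3: store L3 := 81  ⟶  IIIM  (L3)  txn=BusRdX  M[L3]=80
step 8: P1: load  L5  ⟶  IEII  (L5)  txn=BusRd  M[L5]=40
step 9: P1: store L3 := 15  ⟶  IMII  (L3)  txn=BusRdX+Flush  M[L3]=81
step 10: P1: load  L0  ⟶  IEII  (L0)  txn=BusRd  M[L0]=40
step 11: P0: store L0 := 12  ⟶  MIII  (L0)  txn=BusRdX  M[L0]=40
step 12: P2: load  L5  ⟶  ISSI  (L5)  txn=BusRd  M[L5]=40
step 13: P0: load  L5  ⟶  SSSI  (L5)  txn=BusRd  M[L5]=40
step 14: P3: store L0 := 60  ⟶  IIIM  (L0)  txn=BusRdX+Flush  M[L0]=12
step 15: P3: store L3 := 32  ⟶  IIIM  (L3)  txn=BusRdX+Flush  M[L3]=15
step 16: P3: load  L1  ⟶  SIIS  (L1)  txn=∅  M[L1]=56
step 17: P1: store L3 := 54  ⟶  IMII  (L3)  txn=BusRdX+Flush  M[L3]=32
step 18: P0: store L4 := 49  ⟶  MIII  (L4)  txn=BusRdX  M[L4]=0
step 19: P0: load  L3  ⟶  SSII  (L3)  txn=BusRd+Flush  M[L3]=54
step 20: P1: store L5 := 10  ⟶  IMII  (L5)  txn=BusUpgr  M[L5]=40
step 21: P3: load  L0  ⟶  IIIM  (L0)  txn=∅  M[L0]=12
step 22: P0: store L2 := 13  ⟶  MIII  (L2)  txn=BusRdX+Flush  M[L2]=85
step 23: P0: load  L4  ⟶  MIII  (L4)  txn=∅  M[L4]=0
step 24: P2: store L1 := 10  ⟶  IIMI  (L1)  txn=BusRdX  M[L1]=56
step 25: P0: load  L0  ⟶  SIIS  (L0)  txn=BusRd+Flush  M[L0]=60
step 26: P0: load  L4  ⟶  MIII  (L4)  txn=∅  M[L4]=0

bus = BusRdX,Flush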